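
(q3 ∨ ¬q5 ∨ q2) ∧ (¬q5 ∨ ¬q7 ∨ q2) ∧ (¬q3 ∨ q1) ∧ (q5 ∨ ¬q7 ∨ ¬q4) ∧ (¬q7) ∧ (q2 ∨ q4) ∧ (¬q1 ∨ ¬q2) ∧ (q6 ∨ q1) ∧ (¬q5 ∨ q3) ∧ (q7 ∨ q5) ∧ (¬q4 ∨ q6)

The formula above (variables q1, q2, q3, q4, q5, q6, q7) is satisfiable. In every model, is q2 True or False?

False

Suppose q2 = True.
Unit clause (¬q7) forces q7 = False.
Unit clause (¬q1) forces q1 = False.
Unit clause (¬q3) forces q3 = False.
Unit clause (q6) forces q6 = True.
Unit clause (¬q5) forces q5 = False.
Now (q5) is unsatisfied and unit — conflict.
So every satisfying assignment has q2 = False.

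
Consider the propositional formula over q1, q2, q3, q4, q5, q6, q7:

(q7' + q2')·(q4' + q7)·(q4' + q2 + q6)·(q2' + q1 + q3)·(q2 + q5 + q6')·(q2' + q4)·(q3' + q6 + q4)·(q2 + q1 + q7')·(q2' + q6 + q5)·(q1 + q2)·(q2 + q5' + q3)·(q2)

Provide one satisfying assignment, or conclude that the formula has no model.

UNSATISFIABLE

(q2) alone gives q2 = 1.
(q7') alone gives q7 = 0.
(q4') alone gives q4 = 0.
Now (q4) is unsatisfied and unit — conflict.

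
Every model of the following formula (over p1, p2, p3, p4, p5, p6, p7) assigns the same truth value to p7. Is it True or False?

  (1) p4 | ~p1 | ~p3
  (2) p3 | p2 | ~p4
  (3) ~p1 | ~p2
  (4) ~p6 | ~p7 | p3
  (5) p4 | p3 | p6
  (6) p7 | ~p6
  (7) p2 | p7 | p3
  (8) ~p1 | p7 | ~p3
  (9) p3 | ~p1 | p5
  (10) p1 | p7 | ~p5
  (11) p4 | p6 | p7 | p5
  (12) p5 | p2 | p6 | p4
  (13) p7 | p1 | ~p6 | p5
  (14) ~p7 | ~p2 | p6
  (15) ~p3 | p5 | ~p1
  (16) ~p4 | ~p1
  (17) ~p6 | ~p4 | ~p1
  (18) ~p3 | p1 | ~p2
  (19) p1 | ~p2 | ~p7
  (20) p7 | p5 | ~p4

Suppose p7 = 0.
(~p6) alone gives p6 = 0.
Try p1 = 0.
(~p5) alone gives p5 = 0.
(p4) alone gives p4 = 1.
That conflicts with the unit clause (~p4).
That branch fails; take p1 = 1 instead.
(~p2) alone gives p2 = 0.
(p3) alone gives p3 = 1.
That conflicts with the unit clause (~p3).
Neither p1 = 1 nor p1 = 0 works.
So every satisfying assignment has p7 = True.

True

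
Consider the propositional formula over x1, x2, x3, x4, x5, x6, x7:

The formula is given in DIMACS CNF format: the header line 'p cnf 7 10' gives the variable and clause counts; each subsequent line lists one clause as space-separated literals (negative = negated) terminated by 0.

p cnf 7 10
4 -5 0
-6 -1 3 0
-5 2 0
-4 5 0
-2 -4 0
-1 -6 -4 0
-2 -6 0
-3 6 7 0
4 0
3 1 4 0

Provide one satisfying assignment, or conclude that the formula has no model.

UNSATISFIABLE

(x4) alone gives x4 = True.
(x5) alone gives x5 = True.
(x2) alone gives x2 = True.
That conflicts with the unit clause (¬x2).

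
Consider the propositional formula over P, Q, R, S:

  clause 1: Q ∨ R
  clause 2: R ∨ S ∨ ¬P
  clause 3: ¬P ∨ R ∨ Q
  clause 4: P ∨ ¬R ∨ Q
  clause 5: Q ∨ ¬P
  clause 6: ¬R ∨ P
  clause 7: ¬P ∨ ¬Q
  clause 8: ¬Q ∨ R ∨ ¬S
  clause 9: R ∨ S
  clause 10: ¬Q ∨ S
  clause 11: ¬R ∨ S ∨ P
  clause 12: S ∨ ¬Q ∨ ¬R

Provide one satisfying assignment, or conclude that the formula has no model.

Try Q = True.
Unit clause (¬P) forces P = False.
Unit clause (¬R) forces R = False.
Unit clause (¬S) forces S = False.
That conflicts with the unit clause (S).
So Q must be the other value — set Q = False.
Unit clause (R) forces R = True.
Unit clause (P) forces P = True.
That conflicts with the unit clause (¬P).
Both values of Q lead to a conflict.

UNSATISFIABLE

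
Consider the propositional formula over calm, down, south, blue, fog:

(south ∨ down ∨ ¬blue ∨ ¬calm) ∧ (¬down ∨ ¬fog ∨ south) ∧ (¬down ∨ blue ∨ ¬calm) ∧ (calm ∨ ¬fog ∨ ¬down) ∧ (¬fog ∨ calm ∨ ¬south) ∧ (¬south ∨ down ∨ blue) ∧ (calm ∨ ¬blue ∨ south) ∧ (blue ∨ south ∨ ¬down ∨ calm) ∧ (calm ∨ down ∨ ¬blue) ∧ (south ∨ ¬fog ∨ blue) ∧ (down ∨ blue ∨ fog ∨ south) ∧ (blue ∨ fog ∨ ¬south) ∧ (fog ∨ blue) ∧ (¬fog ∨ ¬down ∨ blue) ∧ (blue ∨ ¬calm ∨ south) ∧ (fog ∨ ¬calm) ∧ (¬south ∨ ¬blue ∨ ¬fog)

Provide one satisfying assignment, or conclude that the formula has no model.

calm: False; down: True; south: True; blue: True; fog: False

Try fog = False.
(blue) alone gives blue = True.
(¬calm) alone gives calm = False.
(south) alone gives south = True.
(down) alone gives down = True.
This assignment satisfies each clause.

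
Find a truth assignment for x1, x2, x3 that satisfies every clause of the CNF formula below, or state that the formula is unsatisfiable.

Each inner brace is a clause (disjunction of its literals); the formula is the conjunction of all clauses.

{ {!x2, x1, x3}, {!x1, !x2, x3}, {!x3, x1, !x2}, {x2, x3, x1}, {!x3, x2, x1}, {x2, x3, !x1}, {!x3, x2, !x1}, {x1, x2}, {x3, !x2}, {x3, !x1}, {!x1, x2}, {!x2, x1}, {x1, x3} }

x1: true,  x2: true,  x3: true

Branch on x1: set x1 = true.
(x3) alone gives x3 = true.
(x2) alone gives x2 = true.
This assignment satisfies each clause.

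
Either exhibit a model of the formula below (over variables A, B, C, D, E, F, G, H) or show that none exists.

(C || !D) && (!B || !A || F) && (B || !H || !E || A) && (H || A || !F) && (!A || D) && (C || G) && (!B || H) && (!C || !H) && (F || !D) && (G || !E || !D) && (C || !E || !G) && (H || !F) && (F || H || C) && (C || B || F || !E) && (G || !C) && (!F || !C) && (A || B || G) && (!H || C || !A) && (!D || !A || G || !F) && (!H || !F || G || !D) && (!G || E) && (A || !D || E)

Branch on C: set C = true.
From the singleton clause (!H), H = false.
From the singleton clause (!B), B = false.
From the singleton clause (!F), F = false.
From the singleton clause (!D), D = false.
From the singleton clause (!A), A = false.
From the singleton clause (G), G = true.
From the singleton clause (E), E = true.
This assignment satisfies each clause.

A ↦ false, B ↦ false, C ↦ true, D ↦ false, E ↦ true, F ↦ false, G ↦ true, H ↦ false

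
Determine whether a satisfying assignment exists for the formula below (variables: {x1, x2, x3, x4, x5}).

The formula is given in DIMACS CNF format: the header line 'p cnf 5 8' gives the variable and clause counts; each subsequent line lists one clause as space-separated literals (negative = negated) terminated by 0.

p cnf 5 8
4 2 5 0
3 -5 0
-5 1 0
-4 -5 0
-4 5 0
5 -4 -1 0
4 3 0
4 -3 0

No

Branch on x3: set x3 = True.
The clause (x4) is unit, so x4 = True.
The clause (¬x5) is unit, so x5 = False.
Now (x5) is unsatisfied and unit — conflict.
So x3 must be the other value — set x3 = False.
The clause (¬x5) is unit, so x5 = False.
The clause (¬x4) is unit, so x4 = False.
Now (x4) is unsatisfied and unit — conflict.
Both values of x3 lead to a conflict.
No assignment satisfies every clause.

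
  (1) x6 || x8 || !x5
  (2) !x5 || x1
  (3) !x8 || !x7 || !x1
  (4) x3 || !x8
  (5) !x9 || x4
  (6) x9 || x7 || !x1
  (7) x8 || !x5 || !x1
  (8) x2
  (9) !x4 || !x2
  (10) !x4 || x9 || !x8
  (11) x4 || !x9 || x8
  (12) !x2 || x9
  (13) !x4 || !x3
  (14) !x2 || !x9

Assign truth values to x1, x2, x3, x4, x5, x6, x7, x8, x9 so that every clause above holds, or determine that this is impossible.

UNSATISFIABLE

From the singleton clause (x2), x2 = true.
From the singleton clause (!x4), x4 = false.
From the singleton clause (!x9), x9 = false.
But (x9) is also a unit clause — contradiction.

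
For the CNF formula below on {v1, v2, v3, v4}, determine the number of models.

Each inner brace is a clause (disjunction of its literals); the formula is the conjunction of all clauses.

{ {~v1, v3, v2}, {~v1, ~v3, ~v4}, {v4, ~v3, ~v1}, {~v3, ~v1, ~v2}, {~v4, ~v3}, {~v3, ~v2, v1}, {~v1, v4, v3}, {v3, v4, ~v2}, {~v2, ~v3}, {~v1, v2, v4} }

There are 2^4 = 16 truth assignments over (v1, v2, v3, v4).
Split on v2. With v2 = 1, the clauses containing v2 are satisfied and ~v2 drops from the rest; 2 of the 2^3 = 8 assignments to the other variables satisfy what remains.
With v2 = 0, by the same count on the reduced clause set, 3 assignments work.
(One model: v1=F, v2=F, v3=F, v4=F.)
Total: 2 + 3 = 5.

5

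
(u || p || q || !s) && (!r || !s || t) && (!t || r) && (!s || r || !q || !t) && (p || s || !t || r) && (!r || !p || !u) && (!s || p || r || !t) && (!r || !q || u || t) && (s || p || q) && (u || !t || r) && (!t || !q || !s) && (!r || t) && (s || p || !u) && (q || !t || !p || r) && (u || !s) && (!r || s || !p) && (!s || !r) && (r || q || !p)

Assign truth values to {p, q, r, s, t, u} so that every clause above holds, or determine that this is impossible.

p ↦ false; q ↦ true; r ↦ false; s ↦ true; t ↦ false; u ↦ true

Try t = false.
From the singleton clause (!r), r = false.
Try u = true.
Try s = true.
Try q = true.
All clauses hold; p can take either value.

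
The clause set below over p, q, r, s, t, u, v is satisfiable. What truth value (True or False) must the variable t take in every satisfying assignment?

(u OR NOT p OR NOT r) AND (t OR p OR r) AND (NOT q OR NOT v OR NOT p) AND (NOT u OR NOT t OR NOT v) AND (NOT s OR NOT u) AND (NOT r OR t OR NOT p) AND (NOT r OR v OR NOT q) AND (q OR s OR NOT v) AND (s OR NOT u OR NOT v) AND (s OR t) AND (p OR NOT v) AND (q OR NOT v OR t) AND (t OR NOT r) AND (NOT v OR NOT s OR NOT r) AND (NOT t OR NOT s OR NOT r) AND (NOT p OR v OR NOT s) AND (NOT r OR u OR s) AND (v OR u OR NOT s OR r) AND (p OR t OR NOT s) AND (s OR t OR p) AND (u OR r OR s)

Suppose t = false.
The clause (s) is unit, so s = true.
The clause (NOT u) is unit, so u = false.
The clause (NOT r) is unit, so r = false.
The clause (p) is unit, so p = true.
The clause (v) is unit, so v = true.
The clause (NOT q) is unit, so q = false.
Now (q) is unsatisfied and unit — conflict.
So every satisfying assignment has t = True.

True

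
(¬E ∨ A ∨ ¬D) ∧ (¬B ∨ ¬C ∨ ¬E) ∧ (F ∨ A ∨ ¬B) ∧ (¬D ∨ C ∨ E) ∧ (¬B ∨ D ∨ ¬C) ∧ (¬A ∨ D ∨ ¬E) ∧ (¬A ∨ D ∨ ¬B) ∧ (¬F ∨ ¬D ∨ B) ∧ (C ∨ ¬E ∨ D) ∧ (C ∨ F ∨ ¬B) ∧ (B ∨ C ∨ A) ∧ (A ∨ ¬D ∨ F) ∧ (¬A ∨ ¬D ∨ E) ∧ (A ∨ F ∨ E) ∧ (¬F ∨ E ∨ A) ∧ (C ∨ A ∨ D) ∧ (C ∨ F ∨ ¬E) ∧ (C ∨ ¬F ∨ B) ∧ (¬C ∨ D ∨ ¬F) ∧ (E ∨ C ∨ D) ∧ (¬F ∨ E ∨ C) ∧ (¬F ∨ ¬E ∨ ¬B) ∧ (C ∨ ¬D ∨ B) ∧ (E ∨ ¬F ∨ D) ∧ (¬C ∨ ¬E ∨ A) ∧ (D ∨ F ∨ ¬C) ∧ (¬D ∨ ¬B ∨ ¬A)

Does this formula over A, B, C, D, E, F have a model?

Branch on E: set E = True.
Branch on A: set A = True.
Unit clause (D) forces D = True.
Unit clause (¬B) forces B = False.
Unit clause (¬F) forces F = False.
Unit clause (C) forces C = True.
Every clause now holds.
A satisfying assignment: A=True,  B=False,  C=True,  D=True,  E=True,  F=False.

Yes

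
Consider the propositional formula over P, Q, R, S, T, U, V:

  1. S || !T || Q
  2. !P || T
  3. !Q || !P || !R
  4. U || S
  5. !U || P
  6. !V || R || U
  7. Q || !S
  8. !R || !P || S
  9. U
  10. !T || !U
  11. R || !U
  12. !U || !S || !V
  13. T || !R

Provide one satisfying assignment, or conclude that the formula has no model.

The clause (U) is unit, so U = true.
The clause (P) is unit, so P = true.
The clause (T) is unit, so T = true.
But (!T) is also a unit clause — contradiction.

UNSATISFIABLE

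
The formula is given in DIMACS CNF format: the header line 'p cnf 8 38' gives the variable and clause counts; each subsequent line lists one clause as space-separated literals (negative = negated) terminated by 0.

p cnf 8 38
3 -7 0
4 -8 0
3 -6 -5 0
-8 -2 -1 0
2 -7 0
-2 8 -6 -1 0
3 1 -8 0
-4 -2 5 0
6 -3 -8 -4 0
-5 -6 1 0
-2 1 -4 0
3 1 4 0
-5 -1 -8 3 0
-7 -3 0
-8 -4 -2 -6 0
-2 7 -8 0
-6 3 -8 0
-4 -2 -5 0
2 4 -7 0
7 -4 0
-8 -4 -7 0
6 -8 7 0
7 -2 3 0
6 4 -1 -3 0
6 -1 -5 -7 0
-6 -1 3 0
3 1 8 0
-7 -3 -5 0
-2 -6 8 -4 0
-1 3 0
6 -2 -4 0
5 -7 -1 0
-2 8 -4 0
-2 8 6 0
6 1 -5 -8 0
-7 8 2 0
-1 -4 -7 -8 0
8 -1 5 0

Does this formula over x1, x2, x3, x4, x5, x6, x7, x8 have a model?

Try x3 = True.
From the singleton clause (¬x7), x7 = False.
From the singleton clause (¬x4), x4 = False.
From the singleton clause (¬x8), x8 = False.
Try x6 = True.
Try x2 = True.
From the singleton clause (¬x1), x1 = False.
From the singleton clause (¬x5), x5 = False.
This assignment satisfies each clause.
A satisfying assignment: x1=False,  x2=True,  x3=True,  x4=False,  x5=False,  x6=True,  x7=False,  x8=False.

Yes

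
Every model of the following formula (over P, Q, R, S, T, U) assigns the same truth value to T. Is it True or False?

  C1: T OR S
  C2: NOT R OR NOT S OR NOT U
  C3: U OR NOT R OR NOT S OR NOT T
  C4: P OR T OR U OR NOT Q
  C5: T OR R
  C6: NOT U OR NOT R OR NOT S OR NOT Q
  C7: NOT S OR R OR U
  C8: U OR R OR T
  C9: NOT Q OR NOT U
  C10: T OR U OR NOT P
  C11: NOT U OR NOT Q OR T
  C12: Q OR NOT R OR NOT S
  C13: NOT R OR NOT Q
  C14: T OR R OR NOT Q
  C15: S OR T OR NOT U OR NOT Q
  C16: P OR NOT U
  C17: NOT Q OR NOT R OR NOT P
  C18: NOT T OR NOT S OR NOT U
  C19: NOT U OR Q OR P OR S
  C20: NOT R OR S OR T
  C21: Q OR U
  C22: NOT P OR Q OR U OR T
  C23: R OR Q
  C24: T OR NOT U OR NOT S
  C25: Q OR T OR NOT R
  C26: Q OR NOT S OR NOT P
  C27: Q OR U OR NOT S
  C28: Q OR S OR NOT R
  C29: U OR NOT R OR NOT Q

Suppose T = false.
(S) alone gives S = true.
(R) alone gives R = true.
(NOT U) alone gives U = false.
(NOT P) alone gives P = false.
(NOT Q) alone gives Q = false.
Now (Q) is unsatisfied and unit — conflict.
So every satisfying assignment has T = True.

True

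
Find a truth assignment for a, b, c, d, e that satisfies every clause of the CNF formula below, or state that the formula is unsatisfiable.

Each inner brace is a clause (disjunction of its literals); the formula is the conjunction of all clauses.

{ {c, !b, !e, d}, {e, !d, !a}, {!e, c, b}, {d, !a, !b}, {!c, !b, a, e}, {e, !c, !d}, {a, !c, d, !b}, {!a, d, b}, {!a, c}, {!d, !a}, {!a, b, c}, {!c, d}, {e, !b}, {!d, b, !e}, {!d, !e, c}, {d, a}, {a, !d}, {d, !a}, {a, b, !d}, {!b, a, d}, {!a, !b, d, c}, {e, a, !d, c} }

Try a = false.
Unit clause (d) forces d = true.
But (!d) is also a unit clause — contradiction.
So a must be the other value — set a = true.
Unit clause (c) forces c = true.
Unit clause (!d) forces d = false.
But (d) is also a unit clause — contradiction.
Both values of a lead to a conflict.

UNSATISFIABLE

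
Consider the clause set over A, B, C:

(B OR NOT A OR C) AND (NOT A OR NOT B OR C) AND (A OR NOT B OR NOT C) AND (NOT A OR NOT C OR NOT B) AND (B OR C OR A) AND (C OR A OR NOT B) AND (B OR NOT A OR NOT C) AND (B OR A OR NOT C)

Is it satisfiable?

Case B = true:
Case A = false:
From the singleton clause (NOT C), C = false.
That conflicts with the unit clause (C).
Backtrack on A: now try A = true.
From the singleton clause (C), C = true.
That conflicts with the unit clause (NOT C).
Both values of A lead to a conflict.
Backtrack on B: now try B = false.
Case A = false:
From the singleton clause (C), C = true.
That conflicts with the unit clause (NOT C).
Backtrack on A: now try A = true.
From the singleton clause (C), C = true.
That conflicts with the unit clause (NOT C).
Both values of A lead to a conflict.
Both values of B lead to a conflict.
No assignment satisfies every clause.

Unsatisfiable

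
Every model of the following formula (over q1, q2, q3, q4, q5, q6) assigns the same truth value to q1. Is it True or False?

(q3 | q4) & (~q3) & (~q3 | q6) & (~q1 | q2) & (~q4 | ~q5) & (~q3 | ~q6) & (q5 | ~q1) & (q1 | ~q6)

False

Suppose q1 = 1.
(~q3) alone gives q3 = 0.
(q4) alone gives q4 = 1.
(q2) alone gives q2 = 1.
(~q5) alone gives q5 = 0.
That conflicts with the unit clause (q5).
So every satisfying assignment has q1 = False.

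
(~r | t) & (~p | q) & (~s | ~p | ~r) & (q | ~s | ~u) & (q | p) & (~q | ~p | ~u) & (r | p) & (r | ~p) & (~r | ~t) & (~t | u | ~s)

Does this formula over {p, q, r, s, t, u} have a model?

Unsatisfiable

Branch on r: set r = 0.
Unit clause (p) forces p = 1.
That conflicts with the unit clause (~p).
That branch fails; take r = 1 instead.
Unit clause (t) forces t = 1.
That conflicts with the unit clause (~t).
Either choice for r ends in contradiction.
No assignment satisfies every clause.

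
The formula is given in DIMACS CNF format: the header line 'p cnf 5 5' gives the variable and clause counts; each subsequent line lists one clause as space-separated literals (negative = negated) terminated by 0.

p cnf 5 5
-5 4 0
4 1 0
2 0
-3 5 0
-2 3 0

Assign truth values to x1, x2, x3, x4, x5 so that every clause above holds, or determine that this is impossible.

x1: False,  x2: True,  x3: True,  x4: True,  x5: True

The clause (x2) is unit, so x2 = True.
The clause (x3) is unit, so x3 = True.
The clause (x5) is unit, so x5 = True.
The clause (x4) is unit, so x4 = True.
No clause remains; x1 is free.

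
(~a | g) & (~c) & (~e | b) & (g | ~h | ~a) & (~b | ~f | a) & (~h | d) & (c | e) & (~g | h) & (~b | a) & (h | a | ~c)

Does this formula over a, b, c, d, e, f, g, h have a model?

The clause (~c) is unit, so c = 0.
The clause (e) is unit, so e = 1.
The clause (b) is unit, so b = 1.
The clause (a) is unit, so a = 1.
The clause (g) is unit, so g = 1.
The clause (h) is unit, so h = 1.
The clause (d) is unit, so d = 1.
All clauses hold; f can take either value.
A satisfying assignment: a=1,  b=1,  c=0,  d=1,  e=1,  f=0,  g=1,  h=1.

Yes, satisfiable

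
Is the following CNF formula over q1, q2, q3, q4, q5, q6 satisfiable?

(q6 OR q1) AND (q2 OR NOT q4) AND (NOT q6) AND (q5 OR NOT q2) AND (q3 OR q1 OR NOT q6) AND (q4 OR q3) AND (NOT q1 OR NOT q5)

(NOT q6) alone gives q6 = false.
(q1) alone gives q1 = true.
(NOT q5) alone gives q5 = false.
(NOT q2) alone gives q2 = false.
(NOT q4) alone gives q4 = false.
(q3) alone gives q3 = true.
This assignment satisfies each clause.
A satisfying assignment: q1: true, q2: false, q3: true, q4: false, q5: false, q6: false.

Yes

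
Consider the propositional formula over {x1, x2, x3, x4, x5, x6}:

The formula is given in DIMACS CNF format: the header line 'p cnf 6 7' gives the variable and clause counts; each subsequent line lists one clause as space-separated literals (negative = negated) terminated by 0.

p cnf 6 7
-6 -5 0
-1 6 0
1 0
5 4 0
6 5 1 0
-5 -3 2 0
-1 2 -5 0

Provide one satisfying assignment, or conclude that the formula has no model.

From the singleton clause (x1), x1 = True.
From the singleton clause (x6), x6 = True.
From the singleton clause (¬x5), x5 = False.
From the singleton clause (x4), x4 = True.
No clause remains; x2, x3 are free.

x1: True; x2: False; x3: False; x4: True; x5: False; x6: True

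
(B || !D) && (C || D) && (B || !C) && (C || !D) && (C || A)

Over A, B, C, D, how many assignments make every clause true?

4

There are 2^4 = 16 truth assignments over (A, B, C, D).
Check each against the 5 clauses (columns in the order A, B, C, D):
  F F F F  ✗ fails (C || D)
  F F F T  ✗ fails (B || !D)
  F F T F  ✗ fails (B || !C)
  F F T T  ✗ fails (B || !D)
  F T F F  ✗ fails (C || D)
  F T F T  ✗ fails (C || !D)
  F T T F  ✓ satisfies all
  F T T T  ✓ satisfies all
  T F F F  ✗ fails (C || D)
  T F F T  ✗ fails (B || !D)
  T F T F  ✗ fails (B || !C)
  T F T T  ✗ fails (B || !D)
  T T F F  ✗ fails (C || D)
  T T F T  ✗ fails (C || !D)
  T T T F  ✓ satisfies all
  T T T T  ✓ satisfies all
4 of the 16 rows are models.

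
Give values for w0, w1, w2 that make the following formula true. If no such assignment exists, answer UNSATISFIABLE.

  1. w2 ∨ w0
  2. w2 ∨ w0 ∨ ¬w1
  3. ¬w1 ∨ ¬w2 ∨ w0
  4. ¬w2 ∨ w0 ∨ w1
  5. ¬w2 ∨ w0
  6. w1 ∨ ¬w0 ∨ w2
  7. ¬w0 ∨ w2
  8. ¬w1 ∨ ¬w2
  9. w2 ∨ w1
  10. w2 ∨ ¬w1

Branch on w2: set w2 = True.
From the singleton clause (w0), w0 = True.
From the singleton clause (¬w1), w1 = False.
Every clause now holds.

w0 ↦ True; w1 ↦ False; w2 ↦ True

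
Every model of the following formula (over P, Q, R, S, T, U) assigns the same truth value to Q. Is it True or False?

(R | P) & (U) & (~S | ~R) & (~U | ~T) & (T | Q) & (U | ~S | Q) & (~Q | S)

Suppose Q = 0.
Unit clause (U) forces U = 1.
Unit clause (~T) forces T = 0.
But (T) is also a unit clause — contradiction.
So every satisfying assignment has Q = True.

True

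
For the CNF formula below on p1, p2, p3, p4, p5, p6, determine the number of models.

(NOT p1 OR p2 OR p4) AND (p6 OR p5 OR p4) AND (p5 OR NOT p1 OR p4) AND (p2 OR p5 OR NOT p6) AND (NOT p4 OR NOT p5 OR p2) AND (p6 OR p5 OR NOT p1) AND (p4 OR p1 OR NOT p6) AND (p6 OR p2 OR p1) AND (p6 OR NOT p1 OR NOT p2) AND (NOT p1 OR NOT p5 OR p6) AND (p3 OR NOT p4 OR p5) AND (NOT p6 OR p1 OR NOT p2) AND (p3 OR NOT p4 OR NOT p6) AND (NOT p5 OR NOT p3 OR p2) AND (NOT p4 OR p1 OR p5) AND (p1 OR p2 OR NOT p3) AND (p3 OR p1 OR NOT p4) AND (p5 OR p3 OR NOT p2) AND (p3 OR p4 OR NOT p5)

5

There are 2^6 = 64 truth assignments over (p1, p2, p3, p4, p5, p6).
Split on p1. With p1 = true, the clauses containing p1 are satisfied and NOT p1 drops from the rest; 3 of the 2^5 = 32 assignments to the other variables satisfy what remains.
With p1 = false, by the same count on the reduced clause set, 2 assignments work.
Total: 3 + 2 = 5.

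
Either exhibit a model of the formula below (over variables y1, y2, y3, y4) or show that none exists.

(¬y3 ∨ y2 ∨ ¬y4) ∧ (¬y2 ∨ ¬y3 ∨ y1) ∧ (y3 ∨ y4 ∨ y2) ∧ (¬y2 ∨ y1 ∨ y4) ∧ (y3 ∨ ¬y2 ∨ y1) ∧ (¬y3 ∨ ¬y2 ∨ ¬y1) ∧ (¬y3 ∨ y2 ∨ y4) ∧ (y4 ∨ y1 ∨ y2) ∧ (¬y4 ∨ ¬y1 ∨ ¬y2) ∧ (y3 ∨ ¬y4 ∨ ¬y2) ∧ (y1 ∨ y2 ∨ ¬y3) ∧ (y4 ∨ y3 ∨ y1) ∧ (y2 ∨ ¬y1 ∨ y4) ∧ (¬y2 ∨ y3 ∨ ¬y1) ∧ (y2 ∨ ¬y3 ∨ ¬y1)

y1 ↦ True,  y2 ↦ False,  y3 ↦ False,  y4 ↦ True

Case y3 = False:
Case y4 = True:
Unit clause (¬y2) forces y2 = False.
All clauses hold; y1 can take either value.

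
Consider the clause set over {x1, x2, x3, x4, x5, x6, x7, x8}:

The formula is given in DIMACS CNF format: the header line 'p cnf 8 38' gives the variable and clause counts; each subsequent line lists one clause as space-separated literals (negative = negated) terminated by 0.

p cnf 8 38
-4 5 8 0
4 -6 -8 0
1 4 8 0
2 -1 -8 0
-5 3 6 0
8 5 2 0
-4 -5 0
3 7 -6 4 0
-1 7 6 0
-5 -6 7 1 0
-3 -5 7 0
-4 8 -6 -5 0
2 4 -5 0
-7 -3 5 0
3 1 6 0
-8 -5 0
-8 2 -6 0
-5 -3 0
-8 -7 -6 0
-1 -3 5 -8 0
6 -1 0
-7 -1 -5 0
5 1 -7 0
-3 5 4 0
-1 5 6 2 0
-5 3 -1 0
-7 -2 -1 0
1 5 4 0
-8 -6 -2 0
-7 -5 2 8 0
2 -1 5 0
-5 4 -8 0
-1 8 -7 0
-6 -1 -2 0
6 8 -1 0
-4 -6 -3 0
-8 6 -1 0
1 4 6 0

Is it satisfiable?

Yes

Branch on x4: set x4 = True.
(¬x5) alone gives x5 = False.
(x8) alone gives x8 = True.
Branch on x2: set x2 = False.
(¬x1) alone gives x1 = False.
(¬x6) alone gives x6 = False.
(x3) alone gives x3 = True.
(¬x7) alone gives x7 = False.
All clauses are satisfied.
A satisfying assignment: x1=False; x2=False; x3=True; x4=True; x5=False; x6=False; x7=False; x8=True.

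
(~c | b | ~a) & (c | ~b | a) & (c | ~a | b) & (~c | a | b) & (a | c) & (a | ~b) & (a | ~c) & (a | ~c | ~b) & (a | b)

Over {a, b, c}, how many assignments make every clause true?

There are 2^3 = 8 truth assignments over (a, b, c).
Split on b. With b = 1, the clauses containing b are satisfied and ~b drops from the rest; 2 of the 2^2 = 4 assignments to the other variables satisfy what remains.
With b = 0, by the same count on the reduced clause set, 0 assignments work.
(One model: a=T, b=T, c=F.)
Total: 2 + 0 = 2.

2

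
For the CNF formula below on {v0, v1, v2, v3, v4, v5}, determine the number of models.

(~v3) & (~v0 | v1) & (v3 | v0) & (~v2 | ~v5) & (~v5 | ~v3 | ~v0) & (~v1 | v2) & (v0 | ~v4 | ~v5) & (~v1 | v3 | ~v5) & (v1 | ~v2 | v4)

There are 2^6 = 64 truth assignments over (v0, v1, v2, v3, v4, v5).
Split on v5. With v5 = 1, the clauses containing v5 are satisfied and ~v5 drops from the rest; 0 of the 2^5 = 32 assignments to the other variables satisfy what remains.
With v5 = 0, by the same count on the reduced clause set, 2 assignments work.
(One model: v0=T, v1=T, v2=T, v3=F, v4=F, v5=F.)
Total: 0 + 2 = 2.

2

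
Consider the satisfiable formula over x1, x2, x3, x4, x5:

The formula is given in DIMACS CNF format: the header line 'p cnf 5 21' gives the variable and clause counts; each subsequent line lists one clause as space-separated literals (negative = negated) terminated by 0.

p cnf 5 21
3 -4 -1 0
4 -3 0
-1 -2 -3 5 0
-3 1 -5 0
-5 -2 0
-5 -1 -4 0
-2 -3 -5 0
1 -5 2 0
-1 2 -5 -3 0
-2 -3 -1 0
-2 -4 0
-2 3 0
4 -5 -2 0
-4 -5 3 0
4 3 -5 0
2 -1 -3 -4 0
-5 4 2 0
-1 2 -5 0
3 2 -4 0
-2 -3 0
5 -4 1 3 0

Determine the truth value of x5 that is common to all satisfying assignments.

False

Suppose x5 = True.
From the singleton clause (¬x2), x2 = False.
From the singleton clause (x1), x1 = True.
But (¬x1) is also a unit clause — contradiction.
So every satisfying assignment has x5 = False.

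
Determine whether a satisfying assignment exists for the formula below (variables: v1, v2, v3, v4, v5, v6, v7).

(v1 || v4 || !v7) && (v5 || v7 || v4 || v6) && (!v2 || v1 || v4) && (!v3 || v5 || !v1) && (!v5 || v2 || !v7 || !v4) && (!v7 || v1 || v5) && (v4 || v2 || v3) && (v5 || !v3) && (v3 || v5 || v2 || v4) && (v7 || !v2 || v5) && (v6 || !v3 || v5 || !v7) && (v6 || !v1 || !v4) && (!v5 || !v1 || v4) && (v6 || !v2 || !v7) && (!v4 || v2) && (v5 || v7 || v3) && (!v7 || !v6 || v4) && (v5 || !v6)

Suppose v5 = true.
Suppose v1 = true.
The clause (v4) is unit, so v4 = true.
The clause (v6) is unit, so v6 = true.
The clause (v2) is unit, so v2 = true.
All clauses hold; v3, v7 can take either value.
A satisfying assignment: v1=true, v2=true, v3=true, v4=true, v5=true, v6=true, v7=false.

Yes, satisfiable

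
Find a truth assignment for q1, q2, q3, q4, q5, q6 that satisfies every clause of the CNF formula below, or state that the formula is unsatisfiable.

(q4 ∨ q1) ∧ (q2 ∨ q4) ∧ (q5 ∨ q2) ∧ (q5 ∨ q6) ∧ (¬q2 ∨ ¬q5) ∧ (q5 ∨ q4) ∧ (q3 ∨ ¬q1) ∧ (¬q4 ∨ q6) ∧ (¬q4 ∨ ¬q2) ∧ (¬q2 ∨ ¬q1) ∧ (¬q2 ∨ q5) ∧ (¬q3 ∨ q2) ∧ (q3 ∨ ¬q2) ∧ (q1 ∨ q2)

UNSATISFIABLE

Case q4 = True:
From the singleton clause (q6), q6 = True.
From the singleton clause (¬q2), q2 = False.
From the singleton clause (q5), q5 = True.
From the singleton clause (¬q3), q3 = False.
From the singleton clause (¬q1), q1 = False.
Now (q1) is unsatisfied and unit — conflict.
That branch fails; take q4 = False instead.
From the singleton clause (q1), q1 = True.
From the singleton clause (q2), q2 = True.
Now (¬q2) is unsatisfied and unit — conflict.
Both values of q4 lead to a conflict.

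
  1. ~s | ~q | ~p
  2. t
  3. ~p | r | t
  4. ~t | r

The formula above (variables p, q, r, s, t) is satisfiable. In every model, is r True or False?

True

Suppose r = 0.
From the singleton clause (t), t = 1.
That conflicts with the unit clause (~t).
So every satisfying assignment has r = True.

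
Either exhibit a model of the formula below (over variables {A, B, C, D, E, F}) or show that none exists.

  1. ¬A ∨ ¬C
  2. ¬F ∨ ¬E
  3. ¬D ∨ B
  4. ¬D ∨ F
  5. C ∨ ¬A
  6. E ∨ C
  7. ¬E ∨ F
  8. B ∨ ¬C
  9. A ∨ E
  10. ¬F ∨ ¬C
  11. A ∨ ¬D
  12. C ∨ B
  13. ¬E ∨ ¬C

UNSATISFIABLE

Try A = False.
Unit clause (E) forces E = True.
Unit clause (¬F) forces F = False.
That conflicts with the unit clause (F).
So A must be the other value — set A = True.
Unit clause (¬C) forces C = False.
That conflicts with the unit clause (C).
Both values of A lead to a conflict.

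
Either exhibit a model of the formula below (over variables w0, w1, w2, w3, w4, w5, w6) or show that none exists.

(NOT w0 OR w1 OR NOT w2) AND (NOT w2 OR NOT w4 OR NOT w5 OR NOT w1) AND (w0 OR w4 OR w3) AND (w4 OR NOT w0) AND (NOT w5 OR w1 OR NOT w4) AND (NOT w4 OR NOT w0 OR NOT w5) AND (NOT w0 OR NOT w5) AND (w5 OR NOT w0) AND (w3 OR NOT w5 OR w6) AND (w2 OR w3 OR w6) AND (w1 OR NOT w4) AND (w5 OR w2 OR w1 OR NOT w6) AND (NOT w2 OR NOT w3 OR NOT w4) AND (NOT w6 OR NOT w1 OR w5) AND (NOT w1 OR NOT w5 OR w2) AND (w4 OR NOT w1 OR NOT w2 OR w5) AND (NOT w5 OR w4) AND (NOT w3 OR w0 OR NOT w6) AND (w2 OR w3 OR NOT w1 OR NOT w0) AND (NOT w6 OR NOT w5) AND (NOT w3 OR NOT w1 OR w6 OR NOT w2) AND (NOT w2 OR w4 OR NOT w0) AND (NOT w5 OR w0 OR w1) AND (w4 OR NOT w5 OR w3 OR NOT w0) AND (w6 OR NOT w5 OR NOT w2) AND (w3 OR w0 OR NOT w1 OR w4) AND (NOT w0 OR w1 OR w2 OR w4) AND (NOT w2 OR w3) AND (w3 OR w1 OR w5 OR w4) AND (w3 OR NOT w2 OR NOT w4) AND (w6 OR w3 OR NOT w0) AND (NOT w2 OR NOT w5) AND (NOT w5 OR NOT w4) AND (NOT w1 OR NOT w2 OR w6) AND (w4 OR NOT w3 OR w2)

Try w4 = false.
From the singleton clause (NOT w0), w0 = false.
From the singleton clause (w3), w3 = true.
From the singleton clause (NOT w5), w5 = false.
From the singleton clause (NOT w6), w6 = false.
From the singleton clause (w2), w2 = true.
From the singleton clause (NOT w1), w1 = false.
All clauses are satisfied.

w0 ↦ false; w1 ↦ false; w2 ↦ true; w3 ↦ true; w4 ↦ false; w5 ↦ false; w6 ↦ false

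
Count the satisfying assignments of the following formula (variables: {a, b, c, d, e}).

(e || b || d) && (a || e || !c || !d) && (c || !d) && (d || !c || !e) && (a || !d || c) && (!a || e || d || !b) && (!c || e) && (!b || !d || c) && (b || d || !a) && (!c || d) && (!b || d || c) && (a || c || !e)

There are 2^5 = 32 truth assignments over (a, b, c, d, e).
Split on d. With d = true, the clauses containing d are satisfied and !d drops from the rest; 4 of the 2^4 = 16 assignments to the other variables satisfy what remains.
With d = false, by the same count on the reduced clause set, 0 assignments work.
Total: 4 + 0 = 4.

4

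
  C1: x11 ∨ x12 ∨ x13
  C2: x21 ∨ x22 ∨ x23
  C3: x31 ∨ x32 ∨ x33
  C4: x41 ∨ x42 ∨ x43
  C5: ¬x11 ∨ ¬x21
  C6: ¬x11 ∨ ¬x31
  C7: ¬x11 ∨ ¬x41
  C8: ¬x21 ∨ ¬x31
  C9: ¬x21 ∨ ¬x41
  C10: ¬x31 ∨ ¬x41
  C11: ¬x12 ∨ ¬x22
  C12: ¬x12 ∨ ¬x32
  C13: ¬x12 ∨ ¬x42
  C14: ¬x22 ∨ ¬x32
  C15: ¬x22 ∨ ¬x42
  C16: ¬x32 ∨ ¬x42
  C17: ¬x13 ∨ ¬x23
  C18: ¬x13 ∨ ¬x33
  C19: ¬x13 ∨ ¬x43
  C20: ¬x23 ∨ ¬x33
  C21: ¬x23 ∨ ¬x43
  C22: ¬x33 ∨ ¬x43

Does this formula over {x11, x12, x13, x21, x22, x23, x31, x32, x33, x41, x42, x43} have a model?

Branch on x11: set x11 = False.
Branch on x12: set x12 = True.
The clause (¬x22) is unit, so x22 = False.
The clause (¬x32) is unit, so x32 = False.
The clause (¬x42) is unit, so x42 = False.
Branch on x21: set x21 = True.
The clause (¬x31) is unit, so x31 = False.
The clause (x33) is unit, so x33 = True.
The clause (¬x41) is unit, so x41 = False.
The clause (x43) is unit, so x43 = True.
Now (¬x43) is unsatisfied and unit — conflict.
Backtrack on x21: now try x21 = False.
The clause (x23) is unit, so x23 = True.
The clause (¬x13) is unit, so x13 = False.
The clause (¬x33) is unit, so x33 = False.
The clause (x31) is unit, so x31 = True.
The clause (¬x41) is unit, so x41 = False.
The clause (x43) is unit, so x43 = True.
Now (¬x43) is unsatisfied and unit — conflict.
Neither x21 = True nor x21 = False works.
Backtrack on x12: now try x12 = False.
The clause (x13) is unit, so x13 = True.
The clause (¬x23) is unit, so x23 = False.
The clause (¬x33) is unit, so x33 = False.
The clause (¬x43) is unit, so x43 = False.
Branch on x21: set x21 = True.
The clause (¬x31) is unit, so x31 = False.
The clause (x32) is unit, so x32 = True.
The clause (¬x41) is unit, so x41 = False.
The clause (x42) is unit, so x42 = True.
Now (¬x42) is unsatisfied and unit — conflict.
Backtrack on x21: now try x21 = False.
The clause (x22) is unit, so x22 = True.
The clause (¬x32) is unit, so x32 = False.
The clause (x31) is unit, so x31 = True.
The clause (¬x41) is unit, so x41 = False.
The clause (x42) is unit, so x42 = True.
Now (¬x42) is unsatisfied and unit — conflict.
Neither x21 = True nor x21 = False works.
Neither x12 = True nor x12 = False works.
Backtrack on x11: now try x11 = True.
The clause (¬x21) is unit, so x21 = False.
The clause (¬x31) is unit, so x31 = False.
The clause (¬x41) is unit, so x41 = False.
Branch on x22: set x22 = True.
The clause (¬x12) is unit, so x12 = False.
The clause (¬x32) is unit, so x32 = False.
The clause (x33) is unit, so x33 = True.
The clause (¬x42) is unit, so x42 = False.
The clause (x43) is unit, so x43 = True.
Now (¬x43) is unsatisfied and unit — conflict.
Backtrack on x22: now try x22 = False.
The clause (x23) is unit, so x23 = True.
The clause (¬x13) is unit, so x13 = False.
The clause (¬x33) is unit, so x33 = False.
The clause (x32) is unit, so x32 = True.
The clause (¬x12) is unit, so x12 = False.
The clause (¬x42) is unit, so x42 = False.
The clause (x43) is unit, so x43 = True.
Now (¬x43) is unsatisfied and unit — conflict.
Neither x22 = True nor x22 = False works.
Neither x11 = True nor x11 = False works.
No assignment satisfies every clause.

No, unsatisfiable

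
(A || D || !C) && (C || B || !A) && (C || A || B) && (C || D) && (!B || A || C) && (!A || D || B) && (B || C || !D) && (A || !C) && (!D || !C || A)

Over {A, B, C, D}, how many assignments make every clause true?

There are 2^4 = 16 truth assignments over (A, B, C, D).
Split on C. With C = true, the clauses containing C are satisfied and !C drops from the rest; 3 of the 2^3 = 8 assignments to the other variables satisfy what remains.
With C = false, by the same count on the reduced clause set, 1 assignment works.
(One model: A=T, B=F, C=T, D=T.)
Total: 3 + 1 = 4.

4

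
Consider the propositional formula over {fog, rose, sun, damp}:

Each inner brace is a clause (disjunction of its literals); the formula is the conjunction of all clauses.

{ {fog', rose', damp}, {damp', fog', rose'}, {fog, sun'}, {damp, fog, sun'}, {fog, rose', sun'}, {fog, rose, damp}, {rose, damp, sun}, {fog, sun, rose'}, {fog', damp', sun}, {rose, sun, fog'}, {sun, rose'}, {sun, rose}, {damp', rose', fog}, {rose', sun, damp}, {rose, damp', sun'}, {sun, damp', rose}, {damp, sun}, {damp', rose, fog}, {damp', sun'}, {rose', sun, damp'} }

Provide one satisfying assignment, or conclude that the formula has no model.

fog: 1, rose: 0, sun: 1, damp: 0

Case fog = 1:
Case rose = 0:
The clause (sun) is unit, so sun = 1.
The clause (damp') is unit, so damp = 0.
All clauses are satisfied.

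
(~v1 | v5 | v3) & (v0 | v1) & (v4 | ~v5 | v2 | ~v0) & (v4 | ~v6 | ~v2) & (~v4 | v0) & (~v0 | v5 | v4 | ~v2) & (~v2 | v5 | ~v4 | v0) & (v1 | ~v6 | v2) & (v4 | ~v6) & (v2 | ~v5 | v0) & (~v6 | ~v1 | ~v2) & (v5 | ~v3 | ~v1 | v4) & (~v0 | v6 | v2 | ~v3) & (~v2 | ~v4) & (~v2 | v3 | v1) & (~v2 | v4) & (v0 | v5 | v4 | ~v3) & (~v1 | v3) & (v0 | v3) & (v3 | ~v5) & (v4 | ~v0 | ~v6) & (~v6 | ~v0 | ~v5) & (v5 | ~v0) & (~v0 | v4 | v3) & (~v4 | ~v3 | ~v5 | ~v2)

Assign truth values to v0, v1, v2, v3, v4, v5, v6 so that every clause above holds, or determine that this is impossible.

UNSATISFIABLE

Try v0 = 1.
(v5) alone gives v5 = 1.
(v3) alone gives v3 = 1.
(~v6) alone gives v6 = 0.
(v2) alone gives v2 = 1.
(~v4) alone gives v4 = 0.
That conflicts with the unit clause (v4).
So v0 must be the other value — set v0 = 0.
(v1) alone gives v1 = 1.
(~v4) alone gives v4 = 0.
(~v6) alone gives v6 = 0.
(~v2) alone gives v2 = 0.
(~v5) alone gives v5 = 0.
(v3) alone gives v3 = 1.
That conflicts with the unit clause (~v3).
Either choice for v0 ends in contradiction.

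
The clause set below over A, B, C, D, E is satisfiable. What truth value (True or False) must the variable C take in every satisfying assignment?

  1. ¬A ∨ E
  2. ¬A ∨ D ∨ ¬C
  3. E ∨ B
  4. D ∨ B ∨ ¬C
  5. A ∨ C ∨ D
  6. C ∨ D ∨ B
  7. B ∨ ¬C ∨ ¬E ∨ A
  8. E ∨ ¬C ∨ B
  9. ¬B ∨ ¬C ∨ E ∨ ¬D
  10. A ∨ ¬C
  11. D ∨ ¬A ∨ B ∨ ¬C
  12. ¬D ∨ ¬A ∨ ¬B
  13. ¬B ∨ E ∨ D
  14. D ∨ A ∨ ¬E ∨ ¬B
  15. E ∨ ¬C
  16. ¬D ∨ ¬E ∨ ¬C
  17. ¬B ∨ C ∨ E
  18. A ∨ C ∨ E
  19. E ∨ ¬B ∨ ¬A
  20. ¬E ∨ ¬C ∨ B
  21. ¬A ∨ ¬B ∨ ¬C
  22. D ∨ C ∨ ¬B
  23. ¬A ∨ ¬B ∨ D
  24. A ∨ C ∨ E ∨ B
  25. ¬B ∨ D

Suppose C = True.
Unit clause (A) forces A = True.
Unit clause (E) forces E = True.
Unit clause (D) forces D = True.
Now (¬D) is unsatisfied and unit — conflict.
So every satisfying assignment has C = False.

False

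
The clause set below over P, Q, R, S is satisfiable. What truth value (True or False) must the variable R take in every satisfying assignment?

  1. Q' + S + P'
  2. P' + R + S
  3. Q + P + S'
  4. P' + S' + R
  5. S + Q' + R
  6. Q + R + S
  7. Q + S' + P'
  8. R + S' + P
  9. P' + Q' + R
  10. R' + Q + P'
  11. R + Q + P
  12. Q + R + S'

True

Suppose R = 0.
Branch on P: set P = 0.
(S') alone gives S = 0.
(Q') alone gives Q = 0.
Now (Q) is unsatisfied and unit — conflict.
That branch fails; take P = 1 instead.
(S) alone gives S = 1.
Now (S') is unsatisfied and unit — conflict.
Neither P = 1 nor P = 0 works.
So every satisfying assignment has R = True.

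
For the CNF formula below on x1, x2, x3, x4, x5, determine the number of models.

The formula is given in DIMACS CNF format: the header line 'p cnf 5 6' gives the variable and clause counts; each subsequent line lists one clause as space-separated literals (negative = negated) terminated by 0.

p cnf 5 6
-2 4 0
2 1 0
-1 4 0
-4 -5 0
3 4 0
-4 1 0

There are 2^5 = 32 truth assignments over (x1, x2, x3, x4, x5).
Split on x3. With x3 = True, the clauses containing x3 are satisfied and ¬x3 drops from the rest; 2 of the 2^4 = 16 assignments to the other variables satisfy what remains.
With x3 = False, by the same count on the reduced clause set, 2 assignments work.
(One model: x1=T, x2=F, x3=F, x4=T, x5=F.)
Total: 2 + 2 = 4.

4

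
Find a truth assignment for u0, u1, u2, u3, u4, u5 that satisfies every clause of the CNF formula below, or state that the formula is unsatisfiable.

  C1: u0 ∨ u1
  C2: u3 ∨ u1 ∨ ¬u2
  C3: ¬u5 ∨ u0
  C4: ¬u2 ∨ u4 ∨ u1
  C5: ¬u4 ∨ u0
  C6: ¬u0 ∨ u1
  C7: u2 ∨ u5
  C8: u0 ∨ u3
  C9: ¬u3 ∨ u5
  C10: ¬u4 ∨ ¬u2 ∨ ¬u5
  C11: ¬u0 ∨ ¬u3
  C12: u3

UNSATISFIABLE

(u3) alone gives u3 = True.
(u5) alone gives u5 = True.
(u0) alone gives u0 = True.
But (¬u0) is also a unit clause — contradiction.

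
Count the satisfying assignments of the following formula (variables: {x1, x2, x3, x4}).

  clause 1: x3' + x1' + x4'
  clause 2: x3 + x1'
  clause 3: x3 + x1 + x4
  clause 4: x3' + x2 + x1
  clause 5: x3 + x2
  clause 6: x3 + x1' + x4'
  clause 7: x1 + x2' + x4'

There are 2^4 = 16 truth assignments over (x1, x2, x3, x4).
Check each against the 7 clauses (columns in the order x1, x2, x3, x4):
  F F F F  ✗ fails (x3 + x1 + x4)
  F F F T  ✗ fails (x3 + x2)
  F F T F  ✗ fails (x3' + x2 + x1)
  F F T T  ✗ fails (x3' + x2 + x1)
  F T F F  ✗ fails (x3 + x1 + x4)
  F T F T  ✗ fails (x1 + x2' + x4')
  F T T F  ✓ satisfies all
  F T T T  ✗ fails (x1 + x2' + x4')
  T F F F  ✗ fails (x3 + x1')
  T F F T  ✗ fails (x3 + x1')
  T F T F  ✓ satisfies all
  T F T T  ✗ fails (x3' + x1' + x4')
  T T F F  ✗ fails (x3 + x1')
  T T F T  ✗ fails (x3 + x1')
  T T T F  ✓ satisfies all
  T T T T  ✗ fails (x3' + x1' + x4')
3 of the 16 rows are models.

3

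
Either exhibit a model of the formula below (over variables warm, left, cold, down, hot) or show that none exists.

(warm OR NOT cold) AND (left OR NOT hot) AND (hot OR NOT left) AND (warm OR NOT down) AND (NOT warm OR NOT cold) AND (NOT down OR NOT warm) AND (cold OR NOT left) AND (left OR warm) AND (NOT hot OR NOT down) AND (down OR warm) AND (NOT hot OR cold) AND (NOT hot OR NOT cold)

Case warm = true:
From the singleton clause (NOT cold), cold = false.
From the singleton clause (NOT down), down = false.
From the singleton clause (NOT left), left = false.
From the singleton clause (NOT hot), hot = false.
Every clause now holds.

warm: true, left: false, cold: false, down: false, hot: false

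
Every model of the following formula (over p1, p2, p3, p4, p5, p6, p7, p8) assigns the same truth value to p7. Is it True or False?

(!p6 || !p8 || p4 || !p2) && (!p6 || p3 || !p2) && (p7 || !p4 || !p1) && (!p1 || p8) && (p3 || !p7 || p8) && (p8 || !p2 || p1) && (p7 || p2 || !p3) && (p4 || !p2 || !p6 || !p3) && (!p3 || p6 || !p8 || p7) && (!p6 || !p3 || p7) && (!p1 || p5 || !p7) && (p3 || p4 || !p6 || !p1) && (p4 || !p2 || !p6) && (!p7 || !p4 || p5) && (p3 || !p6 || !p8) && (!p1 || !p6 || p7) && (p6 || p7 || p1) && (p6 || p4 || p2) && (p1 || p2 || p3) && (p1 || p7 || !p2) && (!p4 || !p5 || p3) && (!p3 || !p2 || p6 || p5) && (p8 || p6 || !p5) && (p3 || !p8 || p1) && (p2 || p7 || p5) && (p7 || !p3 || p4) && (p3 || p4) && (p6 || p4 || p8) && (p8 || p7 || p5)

Suppose p7 = false.
Branch on p4: set p4 = false.
(!p3) alone gives p3 = false.
That conflicts with the unit clause (p3).
So p4 must be the other value — set p4 = true.
(!p1) alone gives p1 = false.
(p6) alone gives p6 = true.
(!p3) alone gives p3 = false.
(!p2) alone gives p2 = false.
That conflicts with the unit clause (p2).
Neither p4 = true nor p4 = false works.
So every satisfying assignment has p7 = True.

True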